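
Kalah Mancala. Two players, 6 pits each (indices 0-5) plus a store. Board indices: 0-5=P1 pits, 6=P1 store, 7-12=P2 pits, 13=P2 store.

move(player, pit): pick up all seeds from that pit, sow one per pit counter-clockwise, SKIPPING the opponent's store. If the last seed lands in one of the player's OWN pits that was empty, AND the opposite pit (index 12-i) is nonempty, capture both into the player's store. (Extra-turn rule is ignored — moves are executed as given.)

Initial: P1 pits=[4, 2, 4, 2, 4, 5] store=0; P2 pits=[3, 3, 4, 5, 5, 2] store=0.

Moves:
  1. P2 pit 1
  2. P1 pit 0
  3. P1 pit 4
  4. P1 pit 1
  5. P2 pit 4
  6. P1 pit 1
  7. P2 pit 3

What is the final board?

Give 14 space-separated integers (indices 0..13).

Answer: 2 1 9 5 0 6 3 4 0 6 0 1 4 2

Derivation:
Move 1: P2 pit1 -> P1=[4,2,4,2,4,5](0) P2=[3,0,5,6,6,2](0)
Move 2: P1 pit0 -> P1=[0,3,5,3,5,5](0) P2=[3,0,5,6,6,2](0)
Move 3: P1 pit4 -> P1=[0,3,5,3,0,6](1) P2=[4,1,6,6,6,2](0)
Move 4: P1 pit1 -> P1=[0,0,6,4,0,6](3) P2=[4,0,6,6,6,2](0)
Move 5: P2 pit4 -> P1=[1,1,7,5,0,6](3) P2=[4,0,6,6,0,3](1)
Move 6: P1 pit1 -> P1=[1,0,8,5,0,6](3) P2=[4,0,6,6,0,3](1)
Move 7: P2 pit3 -> P1=[2,1,9,5,0,6](3) P2=[4,0,6,0,1,4](2)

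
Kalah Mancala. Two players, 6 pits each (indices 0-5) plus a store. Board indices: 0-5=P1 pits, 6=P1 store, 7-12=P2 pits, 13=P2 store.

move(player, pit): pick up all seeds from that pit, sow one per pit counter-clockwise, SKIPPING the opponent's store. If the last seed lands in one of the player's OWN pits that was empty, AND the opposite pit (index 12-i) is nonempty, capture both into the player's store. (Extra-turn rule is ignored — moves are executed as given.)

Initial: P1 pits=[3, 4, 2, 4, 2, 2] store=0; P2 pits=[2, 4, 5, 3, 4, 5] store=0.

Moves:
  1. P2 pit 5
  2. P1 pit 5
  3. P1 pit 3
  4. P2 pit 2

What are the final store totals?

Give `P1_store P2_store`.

Answer: 2 2

Derivation:
Move 1: P2 pit5 -> P1=[4,5,3,5,2,2](0) P2=[2,4,5,3,4,0](1)
Move 2: P1 pit5 -> P1=[4,5,3,5,2,0](1) P2=[3,4,5,3,4,0](1)
Move 3: P1 pit3 -> P1=[4,5,3,0,3,1](2) P2=[4,5,5,3,4,0](1)
Move 4: P2 pit2 -> P1=[5,5,3,0,3,1](2) P2=[4,5,0,4,5,1](2)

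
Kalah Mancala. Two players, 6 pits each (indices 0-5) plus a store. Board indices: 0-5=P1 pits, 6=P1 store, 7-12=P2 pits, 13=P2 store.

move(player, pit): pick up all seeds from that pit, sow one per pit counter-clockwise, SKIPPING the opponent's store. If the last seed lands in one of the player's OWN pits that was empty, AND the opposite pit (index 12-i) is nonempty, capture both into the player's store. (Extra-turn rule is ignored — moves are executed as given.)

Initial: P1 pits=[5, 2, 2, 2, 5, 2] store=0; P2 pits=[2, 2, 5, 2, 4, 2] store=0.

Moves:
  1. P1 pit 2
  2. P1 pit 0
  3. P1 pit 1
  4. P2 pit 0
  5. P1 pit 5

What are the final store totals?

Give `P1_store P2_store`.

Answer: 1 0

Derivation:
Move 1: P1 pit2 -> P1=[5,2,0,3,6,2](0) P2=[2,2,5,2,4,2](0)
Move 2: P1 pit0 -> P1=[0,3,1,4,7,3](0) P2=[2,2,5,2,4,2](0)
Move 3: P1 pit1 -> P1=[0,0,2,5,8,3](0) P2=[2,2,5,2,4,2](0)
Move 4: P2 pit0 -> P1=[0,0,2,5,8,3](0) P2=[0,3,6,2,4,2](0)
Move 5: P1 pit5 -> P1=[0,0,2,5,8,0](1) P2=[1,4,6,2,4,2](0)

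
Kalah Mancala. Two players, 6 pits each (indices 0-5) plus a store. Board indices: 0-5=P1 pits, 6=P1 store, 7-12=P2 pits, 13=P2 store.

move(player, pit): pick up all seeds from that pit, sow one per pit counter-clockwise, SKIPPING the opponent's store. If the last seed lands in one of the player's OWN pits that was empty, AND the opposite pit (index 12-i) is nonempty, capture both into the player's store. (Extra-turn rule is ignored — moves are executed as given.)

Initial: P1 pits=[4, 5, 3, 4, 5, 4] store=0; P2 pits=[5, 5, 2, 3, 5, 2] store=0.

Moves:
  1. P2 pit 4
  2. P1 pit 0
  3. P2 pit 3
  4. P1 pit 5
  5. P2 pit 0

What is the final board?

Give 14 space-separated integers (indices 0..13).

Answer: 0 7 5 5 6 0 1 0 7 4 2 2 5 3

Derivation:
Move 1: P2 pit4 -> P1=[5,6,4,4,5,4](0) P2=[5,5,2,3,0,3](1)
Move 2: P1 pit0 -> P1=[0,7,5,5,6,5](0) P2=[5,5,2,3,0,3](1)
Move 3: P2 pit3 -> P1=[0,7,5,5,6,5](0) P2=[5,5,2,0,1,4](2)
Move 4: P1 pit5 -> P1=[0,7,5,5,6,0](1) P2=[6,6,3,1,1,4](2)
Move 5: P2 pit0 -> P1=[0,7,5,5,6,0](1) P2=[0,7,4,2,2,5](3)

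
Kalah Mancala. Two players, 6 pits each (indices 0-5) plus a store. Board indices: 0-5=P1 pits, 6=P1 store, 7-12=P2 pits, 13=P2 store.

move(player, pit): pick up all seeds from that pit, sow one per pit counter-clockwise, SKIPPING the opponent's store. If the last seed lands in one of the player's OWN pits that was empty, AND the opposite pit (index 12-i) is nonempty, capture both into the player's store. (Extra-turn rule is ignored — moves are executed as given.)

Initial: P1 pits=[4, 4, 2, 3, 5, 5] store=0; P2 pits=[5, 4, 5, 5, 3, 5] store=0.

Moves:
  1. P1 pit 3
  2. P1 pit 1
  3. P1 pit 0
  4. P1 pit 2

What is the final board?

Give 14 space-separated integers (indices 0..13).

Move 1: P1 pit3 -> P1=[4,4,2,0,6,6](1) P2=[5,4,5,5,3,5](0)
Move 2: P1 pit1 -> P1=[4,0,3,1,7,7](1) P2=[5,4,5,5,3,5](0)
Move 3: P1 pit0 -> P1=[0,1,4,2,8,7](1) P2=[5,4,5,5,3,5](0)
Move 4: P1 pit2 -> P1=[0,1,0,3,9,8](2) P2=[5,4,5,5,3,5](0)

Answer: 0 1 0 3 9 8 2 5 4 5 5 3 5 0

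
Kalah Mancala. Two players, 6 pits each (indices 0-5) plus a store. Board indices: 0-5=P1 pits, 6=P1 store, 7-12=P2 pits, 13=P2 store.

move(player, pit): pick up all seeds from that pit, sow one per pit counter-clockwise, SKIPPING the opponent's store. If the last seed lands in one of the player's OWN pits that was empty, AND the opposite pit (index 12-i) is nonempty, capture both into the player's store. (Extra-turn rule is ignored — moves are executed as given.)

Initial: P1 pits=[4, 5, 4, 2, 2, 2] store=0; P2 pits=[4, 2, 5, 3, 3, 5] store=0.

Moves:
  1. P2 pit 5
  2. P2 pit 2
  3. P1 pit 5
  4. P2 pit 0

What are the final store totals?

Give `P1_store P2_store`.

Answer: 1 2

Derivation:
Move 1: P2 pit5 -> P1=[5,6,5,3,2,2](0) P2=[4,2,5,3,3,0](1)
Move 2: P2 pit2 -> P1=[6,6,5,3,2,2](0) P2=[4,2,0,4,4,1](2)
Move 3: P1 pit5 -> P1=[6,6,5,3,2,0](1) P2=[5,2,0,4,4,1](2)
Move 4: P2 pit0 -> P1=[6,6,5,3,2,0](1) P2=[0,3,1,5,5,2](2)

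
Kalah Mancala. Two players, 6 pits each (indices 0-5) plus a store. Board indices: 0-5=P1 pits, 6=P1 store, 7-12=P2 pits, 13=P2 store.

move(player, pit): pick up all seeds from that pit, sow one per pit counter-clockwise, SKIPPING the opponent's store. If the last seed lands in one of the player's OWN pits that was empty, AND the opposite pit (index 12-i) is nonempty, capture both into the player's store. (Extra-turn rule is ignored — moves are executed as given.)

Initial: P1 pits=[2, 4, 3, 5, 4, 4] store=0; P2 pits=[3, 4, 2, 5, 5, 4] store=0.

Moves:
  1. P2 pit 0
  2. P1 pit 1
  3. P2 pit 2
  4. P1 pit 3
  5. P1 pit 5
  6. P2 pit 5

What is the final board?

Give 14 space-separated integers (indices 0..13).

Move 1: P2 pit0 -> P1=[2,4,3,5,4,4](0) P2=[0,5,3,6,5,4](0)
Move 2: P1 pit1 -> P1=[2,0,4,6,5,5](0) P2=[0,5,3,6,5,4](0)
Move 3: P2 pit2 -> P1=[2,0,4,6,5,5](0) P2=[0,5,0,7,6,5](0)
Move 4: P1 pit3 -> P1=[2,0,4,0,6,6](1) P2=[1,6,1,7,6,5](0)
Move 5: P1 pit5 -> P1=[2,0,4,0,6,0](2) P2=[2,7,2,8,7,5](0)
Move 6: P2 pit5 -> P1=[3,1,5,1,6,0](2) P2=[2,7,2,8,7,0](1)

Answer: 3 1 5 1 6 0 2 2 7 2 8 7 0 1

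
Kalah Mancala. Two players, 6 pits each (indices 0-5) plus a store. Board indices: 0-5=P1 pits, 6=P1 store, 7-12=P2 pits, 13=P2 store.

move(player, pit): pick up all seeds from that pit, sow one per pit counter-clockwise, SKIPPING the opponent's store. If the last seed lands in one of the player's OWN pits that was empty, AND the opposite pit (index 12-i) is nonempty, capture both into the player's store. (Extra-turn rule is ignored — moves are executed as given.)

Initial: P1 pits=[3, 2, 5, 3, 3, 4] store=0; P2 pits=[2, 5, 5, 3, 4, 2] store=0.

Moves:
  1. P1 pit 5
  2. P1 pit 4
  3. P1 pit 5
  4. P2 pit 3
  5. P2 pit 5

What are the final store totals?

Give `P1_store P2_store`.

Move 1: P1 pit5 -> P1=[3,2,5,3,3,0](1) P2=[3,6,6,3,4,2](0)
Move 2: P1 pit4 -> P1=[3,2,5,3,0,1](2) P2=[4,6,6,3,4,2](0)
Move 3: P1 pit5 -> P1=[3,2,5,3,0,0](3) P2=[4,6,6,3,4,2](0)
Move 4: P2 pit3 -> P1=[3,2,5,3,0,0](3) P2=[4,6,6,0,5,3](1)
Move 5: P2 pit5 -> P1=[4,3,5,3,0,0](3) P2=[4,6,6,0,5,0](2)

Answer: 3 2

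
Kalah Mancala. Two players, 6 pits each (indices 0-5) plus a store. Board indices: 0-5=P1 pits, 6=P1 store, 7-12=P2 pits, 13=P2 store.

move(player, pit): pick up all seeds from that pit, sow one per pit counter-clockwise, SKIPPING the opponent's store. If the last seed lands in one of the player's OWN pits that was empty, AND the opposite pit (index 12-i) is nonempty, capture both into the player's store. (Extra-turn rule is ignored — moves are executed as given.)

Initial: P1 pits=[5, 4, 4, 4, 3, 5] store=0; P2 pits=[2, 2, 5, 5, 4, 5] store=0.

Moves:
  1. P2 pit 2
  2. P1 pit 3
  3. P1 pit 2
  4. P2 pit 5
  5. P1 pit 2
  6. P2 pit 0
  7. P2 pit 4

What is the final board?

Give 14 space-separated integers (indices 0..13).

Answer: 8 6 1 3 6 7 2 0 3 1 7 0 1 3

Derivation:
Move 1: P2 pit2 -> P1=[6,4,4,4,3,5](0) P2=[2,2,0,6,5,6](1)
Move 2: P1 pit3 -> P1=[6,4,4,0,4,6](1) P2=[3,2,0,6,5,6](1)
Move 3: P1 pit2 -> P1=[6,4,0,1,5,7](2) P2=[3,2,0,6,5,6](1)
Move 4: P2 pit5 -> P1=[7,5,1,2,6,7](2) P2=[3,2,0,6,5,0](2)
Move 5: P1 pit2 -> P1=[7,5,0,3,6,7](2) P2=[3,2,0,6,5,0](2)
Move 6: P2 pit0 -> P1=[7,5,0,3,6,7](2) P2=[0,3,1,7,5,0](2)
Move 7: P2 pit4 -> P1=[8,6,1,3,6,7](2) P2=[0,3,1,7,0,1](3)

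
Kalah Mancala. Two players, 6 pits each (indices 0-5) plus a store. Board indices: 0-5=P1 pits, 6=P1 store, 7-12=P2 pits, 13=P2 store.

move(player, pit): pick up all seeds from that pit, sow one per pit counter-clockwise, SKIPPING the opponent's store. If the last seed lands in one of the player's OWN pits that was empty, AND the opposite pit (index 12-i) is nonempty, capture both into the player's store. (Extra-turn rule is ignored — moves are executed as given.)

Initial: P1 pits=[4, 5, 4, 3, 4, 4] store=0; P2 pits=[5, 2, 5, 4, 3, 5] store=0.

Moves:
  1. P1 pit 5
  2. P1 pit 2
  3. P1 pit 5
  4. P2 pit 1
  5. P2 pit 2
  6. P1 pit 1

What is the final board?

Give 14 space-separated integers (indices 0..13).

Move 1: P1 pit5 -> P1=[4,5,4,3,4,0](1) P2=[6,3,6,4,3,5](0)
Move 2: P1 pit2 -> P1=[4,5,0,4,5,1](2) P2=[6,3,6,4,3,5](0)
Move 3: P1 pit5 -> P1=[4,5,0,4,5,0](3) P2=[6,3,6,4,3,5](0)
Move 4: P2 pit1 -> P1=[4,5,0,4,5,0](3) P2=[6,0,7,5,4,5](0)
Move 5: P2 pit2 -> P1=[5,6,1,4,5,0](3) P2=[6,0,0,6,5,6](1)
Move 6: P1 pit1 -> P1=[5,0,2,5,6,1](4) P2=[7,0,0,6,5,6](1)

Answer: 5 0 2 5 6 1 4 7 0 0 6 5 6 1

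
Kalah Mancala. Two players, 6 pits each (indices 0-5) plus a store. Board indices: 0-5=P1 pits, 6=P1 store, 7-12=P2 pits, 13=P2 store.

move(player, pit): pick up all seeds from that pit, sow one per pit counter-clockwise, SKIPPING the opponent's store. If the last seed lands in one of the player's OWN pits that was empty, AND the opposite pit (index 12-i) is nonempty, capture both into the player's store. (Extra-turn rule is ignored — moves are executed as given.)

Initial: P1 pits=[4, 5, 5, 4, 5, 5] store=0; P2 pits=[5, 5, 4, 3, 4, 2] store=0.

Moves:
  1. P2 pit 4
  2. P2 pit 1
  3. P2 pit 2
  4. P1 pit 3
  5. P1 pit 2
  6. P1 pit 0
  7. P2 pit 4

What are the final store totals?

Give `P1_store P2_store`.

Answer: 3 4

Derivation:
Move 1: P2 pit4 -> P1=[5,6,5,4,5,5](0) P2=[5,5,4,3,0,3](1)
Move 2: P2 pit1 -> P1=[5,6,5,4,5,5](0) P2=[5,0,5,4,1,4](2)
Move 3: P2 pit2 -> P1=[6,6,5,4,5,5](0) P2=[5,0,0,5,2,5](3)
Move 4: P1 pit3 -> P1=[6,6,5,0,6,6](1) P2=[6,0,0,5,2,5](3)
Move 5: P1 pit2 -> P1=[6,6,0,1,7,7](2) P2=[7,0,0,5,2,5](3)
Move 6: P1 pit0 -> P1=[0,7,1,2,8,8](3) P2=[7,0,0,5,2,5](3)
Move 7: P2 pit4 -> P1=[0,7,1,2,8,8](3) P2=[7,0,0,5,0,6](4)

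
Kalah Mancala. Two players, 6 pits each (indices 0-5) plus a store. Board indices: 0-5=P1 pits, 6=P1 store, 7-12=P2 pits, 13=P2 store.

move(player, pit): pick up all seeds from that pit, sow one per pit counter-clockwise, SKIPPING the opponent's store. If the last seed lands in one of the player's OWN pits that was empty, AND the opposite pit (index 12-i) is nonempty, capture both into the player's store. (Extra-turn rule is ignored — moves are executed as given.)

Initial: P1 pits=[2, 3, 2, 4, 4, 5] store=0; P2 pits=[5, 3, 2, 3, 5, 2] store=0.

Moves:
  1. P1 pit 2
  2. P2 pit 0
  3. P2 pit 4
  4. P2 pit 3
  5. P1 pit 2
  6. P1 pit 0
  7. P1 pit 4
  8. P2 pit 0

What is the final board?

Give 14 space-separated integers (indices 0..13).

Move 1: P1 pit2 -> P1=[2,3,0,5,5,5](0) P2=[5,3,2,3,5,2](0)
Move 2: P2 pit0 -> P1=[2,3,0,5,5,5](0) P2=[0,4,3,4,6,3](0)
Move 3: P2 pit4 -> P1=[3,4,1,6,5,5](0) P2=[0,4,3,4,0,4](1)
Move 4: P2 pit3 -> P1=[4,4,1,6,5,5](0) P2=[0,4,3,0,1,5](2)
Move 5: P1 pit2 -> P1=[4,4,0,7,5,5](0) P2=[0,4,3,0,1,5](2)
Move 6: P1 pit0 -> P1=[0,5,1,8,6,5](0) P2=[0,4,3,0,1,5](2)
Move 7: P1 pit4 -> P1=[0,5,1,8,0,6](1) P2=[1,5,4,1,1,5](2)
Move 8: P2 pit0 -> P1=[0,5,1,8,0,6](1) P2=[0,6,4,1,1,5](2)

Answer: 0 5 1 8 0 6 1 0 6 4 1 1 5 2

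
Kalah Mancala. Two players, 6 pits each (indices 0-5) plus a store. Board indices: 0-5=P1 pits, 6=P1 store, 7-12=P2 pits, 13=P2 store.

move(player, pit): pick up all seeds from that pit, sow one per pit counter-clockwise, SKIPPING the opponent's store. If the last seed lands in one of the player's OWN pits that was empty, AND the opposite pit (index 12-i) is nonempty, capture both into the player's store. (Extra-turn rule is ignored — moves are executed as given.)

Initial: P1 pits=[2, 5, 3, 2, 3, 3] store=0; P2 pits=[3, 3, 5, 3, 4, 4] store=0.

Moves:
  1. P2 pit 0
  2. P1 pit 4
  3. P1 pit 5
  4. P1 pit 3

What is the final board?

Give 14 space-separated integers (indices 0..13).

Move 1: P2 pit0 -> P1=[2,5,3,2,3,3](0) P2=[0,4,6,4,4,4](0)
Move 2: P1 pit4 -> P1=[2,5,3,2,0,4](1) P2=[1,4,6,4,4,4](0)
Move 3: P1 pit5 -> P1=[2,5,3,2,0,0](2) P2=[2,5,7,4,4,4](0)
Move 4: P1 pit3 -> P1=[2,5,3,0,1,0](5) P2=[0,5,7,4,4,4](0)

Answer: 2 5 3 0 1 0 5 0 5 7 4 4 4 0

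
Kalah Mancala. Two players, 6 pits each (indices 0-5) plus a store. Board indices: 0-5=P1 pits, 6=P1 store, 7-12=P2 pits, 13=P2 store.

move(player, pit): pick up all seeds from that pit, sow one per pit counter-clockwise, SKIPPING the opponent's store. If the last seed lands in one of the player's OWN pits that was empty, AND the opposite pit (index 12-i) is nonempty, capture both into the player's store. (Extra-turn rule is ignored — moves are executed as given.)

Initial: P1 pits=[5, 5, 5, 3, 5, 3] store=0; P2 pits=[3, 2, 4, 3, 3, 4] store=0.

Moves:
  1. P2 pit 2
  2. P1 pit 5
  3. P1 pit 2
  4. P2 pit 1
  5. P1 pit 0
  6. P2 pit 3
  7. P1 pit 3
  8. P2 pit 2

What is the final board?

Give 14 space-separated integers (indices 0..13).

Move 1: P2 pit2 -> P1=[5,5,5,3,5,3](0) P2=[3,2,0,4,4,5](1)
Move 2: P1 pit5 -> P1=[5,5,5,3,5,0](1) P2=[4,3,0,4,4,5](1)
Move 3: P1 pit2 -> P1=[5,5,0,4,6,1](2) P2=[5,3,0,4,4,5](1)
Move 4: P2 pit1 -> P1=[5,5,0,4,6,1](2) P2=[5,0,1,5,5,5](1)
Move 5: P1 pit0 -> P1=[0,6,1,5,7,2](2) P2=[5,0,1,5,5,5](1)
Move 6: P2 pit3 -> P1=[1,7,1,5,7,2](2) P2=[5,0,1,0,6,6](2)
Move 7: P1 pit3 -> P1=[1,7,1,0,8,3](3) P2=[6,1,1,0,6,6](2)
Move 8: P2 pit2 -> P1=[1,7,0,0,8,3](3) P2=[6,1,0,0,6,6](4)

Answer: 1 7 0 0 8 3 3 6 1 0 0 6 6 4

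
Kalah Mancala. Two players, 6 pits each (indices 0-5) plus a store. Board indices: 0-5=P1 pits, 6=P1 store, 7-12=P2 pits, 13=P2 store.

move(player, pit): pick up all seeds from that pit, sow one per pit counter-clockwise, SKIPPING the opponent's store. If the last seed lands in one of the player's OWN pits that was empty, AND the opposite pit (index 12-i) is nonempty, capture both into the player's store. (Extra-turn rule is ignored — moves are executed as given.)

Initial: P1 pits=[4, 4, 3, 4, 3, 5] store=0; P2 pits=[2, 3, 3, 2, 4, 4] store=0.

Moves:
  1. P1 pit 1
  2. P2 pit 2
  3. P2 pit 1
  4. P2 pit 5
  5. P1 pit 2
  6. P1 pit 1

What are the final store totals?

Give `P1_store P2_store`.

Move 1: P1 pit1 -> P1=[4,0,4,5,4,6](0) P2=[2,3,3,2,4,4](0)
Move 2: P2 pit2 -> P1=[4,0,4,5,4,6](0) P2=[2,3,0,3,5,5](0)
Move 3: P2 pit1 -> P1=[4,0,4,5,4,6](0) P2=[2,0,1,4,6,5](0)
Move 4: P2 pit5 -> P1=[5,1,5,6,4,6](0) P2=[2,0,1,4,6,0](1)
Move 5: P1 pit2 -> P1=[5,1,0,7,5,7](1) P2=[3,0,1,4,6,0](1)
Move 6: P1 pit1 -> P1=[5,0,0,7,5,7](6) P2=[3,0,1,0,6,0](1)

Answer: 6 1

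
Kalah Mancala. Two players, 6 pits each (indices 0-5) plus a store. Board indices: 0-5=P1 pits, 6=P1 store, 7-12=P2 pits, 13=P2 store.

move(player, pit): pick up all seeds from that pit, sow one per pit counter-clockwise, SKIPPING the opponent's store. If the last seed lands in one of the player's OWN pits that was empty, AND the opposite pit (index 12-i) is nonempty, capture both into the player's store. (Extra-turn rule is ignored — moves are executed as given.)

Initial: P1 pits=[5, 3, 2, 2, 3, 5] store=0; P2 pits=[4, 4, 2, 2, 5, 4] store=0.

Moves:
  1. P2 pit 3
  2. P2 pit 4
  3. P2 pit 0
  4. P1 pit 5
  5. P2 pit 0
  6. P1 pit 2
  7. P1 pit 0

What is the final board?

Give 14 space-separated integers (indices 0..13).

Answer: 0 1 1 5 5 2 2 0 7 4 2 0 6 6

Derivation:
Move 1: P2 pit3 -> P1=[5,3,2,2,3,5](0) P2=[4,4,2,0,6,5](0)
Move 2: P2 pit4 -> P1=[6,4,3,3,3,5](0) P2=[4,4,2,0,0,6](1)
Move 3: P2 pit0 -> P1=[6,0,3,3,3,5](0) P2=[0,5,3,1,0,6](6)
Move 4: P1 pit5 -> P1=[6,0,3,3,3,0](1) P2=[1,6,4,2,0,6](6)
Move 5: P2 pit0 -> P1=[6,0,3,3,3,0](1) P2=[0,7,4,2,0,6](6)
Move 6: P1 pit2 -> P1=[6,0,0,4,4,1](1) P2=[0,7,4,2,0,6](6)
Move 7: P1 pit0 -> P1=[0,1,1,5,5,2](2) P2=[0,7,4,2,0,6](6)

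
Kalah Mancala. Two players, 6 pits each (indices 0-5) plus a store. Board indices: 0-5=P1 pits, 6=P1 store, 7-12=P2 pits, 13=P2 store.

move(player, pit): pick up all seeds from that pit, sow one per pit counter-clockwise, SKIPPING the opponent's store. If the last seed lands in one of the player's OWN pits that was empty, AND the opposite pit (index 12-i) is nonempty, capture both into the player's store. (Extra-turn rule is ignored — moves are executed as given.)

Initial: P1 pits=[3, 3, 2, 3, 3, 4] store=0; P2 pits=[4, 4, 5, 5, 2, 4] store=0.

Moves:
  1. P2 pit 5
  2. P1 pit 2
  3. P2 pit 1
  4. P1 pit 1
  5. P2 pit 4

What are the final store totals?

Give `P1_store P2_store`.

Move 1: P2 pit5 -> P1=[4,4,3,3,3,4](0) P2=[4,4,5,5,2,0](1)
Move 2: P1 pit2 -> P1=[4,4,0,4,4,5](0) P2=[4,4,5,5,2,0](1)
Move 3: P2 pit1 -> P1=[0,4,0,4,4,5](0) P2=[4,0,6,6,3,0](6)
Move 4: P1 pit1 -> P1=[0,0,1,5,5,6](0) P2=[4,0,6,6,3,0](6)
Move 5: P2 pit4 -> P1=[1,0,1,5,5,6](0) P2=[4,0,6,6,0,1](7)

Answer: 0 7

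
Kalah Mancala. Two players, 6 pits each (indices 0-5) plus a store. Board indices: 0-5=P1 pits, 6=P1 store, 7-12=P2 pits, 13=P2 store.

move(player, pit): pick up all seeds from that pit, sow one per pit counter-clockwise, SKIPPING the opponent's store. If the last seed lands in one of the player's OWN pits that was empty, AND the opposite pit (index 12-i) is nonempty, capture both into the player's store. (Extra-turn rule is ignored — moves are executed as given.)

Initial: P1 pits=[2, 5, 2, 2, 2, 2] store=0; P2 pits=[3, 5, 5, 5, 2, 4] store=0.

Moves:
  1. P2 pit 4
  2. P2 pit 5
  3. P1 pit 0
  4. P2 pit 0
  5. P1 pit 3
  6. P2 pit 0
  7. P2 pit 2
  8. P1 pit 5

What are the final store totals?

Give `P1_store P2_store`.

Move 1: P2 pit4 -> P1=[2,5,2,2,2,2](0) P2=[3,5,5,5,0,5](1)
Move 2: P2 pit5 -> P1=[3,6,3,3,2,2](0) P2=[3,5,5,5,0,0](2)
Move 3: P1 pit0 -> P1=[0,7,4,4,2,2](0) P2=[3,5,5,5,0,0](2)
Move 4: P2 pit0 -> P1=[0,7,4,4,2,2](0) P2=[0,6,6,6,0,0](2)
Move 5: P1 pit3 -> P1=[0,7,4,0,3,3](1) P2=[1,6,6,6,0,0](2)
Move 6: P2 pit0 -> P1=[0,7,4,0,3,3](1) P2=[0,7,6,6,0,0](2)
Move 7: P2 pit2 -> P1=[1,8,4,0,3,3](1) P2=[0,7,0,7,1,1](3)
Move 8: P1 pit5 -> P1=[1,8,4,0,3,0](2) P2=[1,8,0,7,1,1](3)

Answer: 2 3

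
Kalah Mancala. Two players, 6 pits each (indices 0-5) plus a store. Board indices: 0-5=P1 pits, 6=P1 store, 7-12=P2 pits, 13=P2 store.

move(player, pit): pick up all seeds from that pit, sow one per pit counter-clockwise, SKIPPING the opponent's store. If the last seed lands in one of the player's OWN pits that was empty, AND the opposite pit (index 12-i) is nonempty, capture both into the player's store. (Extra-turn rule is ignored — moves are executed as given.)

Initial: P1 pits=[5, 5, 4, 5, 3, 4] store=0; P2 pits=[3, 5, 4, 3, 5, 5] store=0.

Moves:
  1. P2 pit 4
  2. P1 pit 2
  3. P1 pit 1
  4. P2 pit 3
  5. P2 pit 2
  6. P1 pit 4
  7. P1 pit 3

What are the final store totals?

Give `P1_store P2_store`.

Move 1: P2 pit4 -> P1=[6,6,5,5,3,4](0) P2=[3,5,4,3,0,6](1)
Move 2: P1 pit2 -> P1=[6,6,0,6,4,5](1) P2=[4,5,4,3,0,6](1)
Move 3: P1 pit1 -> P1=[6,0,1,7,5,6](2) P2=[5,5,4,3,0,6](1)
Move 4: P2 pit3 -> P1=[6,0,1,7,5,6](2) P2=[5,5,4,0,1,7](2)
Move 5: P2 pit2 -> P1=[6,0,1,7,5,6](2) P2=[5,5,0,1,2,8](3)
Move 6: P1 pit4 -> P1=[6,0,1,7,0,7](3) P2=[6,6,1,1,2,8](3)
Move 7: P1 pit3 -> P1=[6,0,1,0,1,8](4) P2=[7,7,2,2,2,8](3)

Answer: 4 3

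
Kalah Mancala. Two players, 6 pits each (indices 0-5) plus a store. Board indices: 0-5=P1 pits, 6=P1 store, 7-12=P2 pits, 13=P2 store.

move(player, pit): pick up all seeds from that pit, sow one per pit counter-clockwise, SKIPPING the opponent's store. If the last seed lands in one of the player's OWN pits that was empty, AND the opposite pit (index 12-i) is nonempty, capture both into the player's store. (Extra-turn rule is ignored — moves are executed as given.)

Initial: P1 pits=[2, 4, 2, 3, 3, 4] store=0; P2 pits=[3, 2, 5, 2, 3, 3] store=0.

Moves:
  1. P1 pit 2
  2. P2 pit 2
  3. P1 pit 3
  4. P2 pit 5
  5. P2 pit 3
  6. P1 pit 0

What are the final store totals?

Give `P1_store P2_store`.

Answer: 1 3

Derivation:
Move 1: P1 pit2 -> P1=[2,4,0,4,4,4](0) P2=[3,2,5,2,3,3](0)
Move 2: P2 pit2 -> P1=[3,4,0,4,4,4](0) P2=[3,2,0,3,4,4](1)
Move 3: P1 pit3 -> P1=[3,4,0,0,5,5](1) P2=[4,2,0,3,4,4](1)
Move 4: P2 pit5 -> P1=[4,5,1,0,5,5](1) P2=[4,2,0,3,4,0](2)
Move 5: P2 pit3 -> P1=[4,5,1,0,5,5](1) P2=[4,2,0,0,5,1](3)
Move 6: P1 pit0 -> P1=[0,6,2,1,6,5](1) P2=[4,2,0,0,5,1](3)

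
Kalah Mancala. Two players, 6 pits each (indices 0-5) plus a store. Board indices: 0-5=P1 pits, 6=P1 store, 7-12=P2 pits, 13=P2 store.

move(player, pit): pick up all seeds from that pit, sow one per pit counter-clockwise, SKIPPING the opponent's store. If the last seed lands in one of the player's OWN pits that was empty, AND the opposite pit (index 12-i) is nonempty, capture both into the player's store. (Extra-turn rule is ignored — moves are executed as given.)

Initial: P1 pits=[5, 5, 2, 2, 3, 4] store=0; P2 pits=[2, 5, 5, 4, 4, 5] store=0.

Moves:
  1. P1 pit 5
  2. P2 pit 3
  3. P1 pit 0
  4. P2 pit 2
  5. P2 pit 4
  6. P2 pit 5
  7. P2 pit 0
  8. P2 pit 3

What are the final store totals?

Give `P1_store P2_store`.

Move 1: P1 pit5 -> P1=[5,5,2,2,3,0](1) P2=[3,6,6,4,4,5](0)
Move 2: P2 pit3 -> P1=[6,5,2,2,3,0](1) P2=[3,6,6,0,5,6](1)
Move 3: P1 pit0 -> P1=[0,6,3,3,4,1](2) P2=[3,6,6,0,5,6](1)
Move 4: P2 pit2 -> P1=[1,7,3,3,4,1](2) P2=[3,6,0,1,6,7](2)
Move 5: P2 pit4 -> P1=[2,8,4,4,4,1](2) P2=[3,6,0,1,0,8](3)
Move 6: P2 pit5 -> P1=[3,9,5,5,5,2](2) P2=[4,6,0,1,0,0](4)
Move 7: P2 pit0 -> P1=[3,0,5,5,5,2](2) P2=[0,7,1,2,0,0](14)
Move 8: P2 pit3 -> P1=[0,0,5,5,5,2](2) P2=[0,7,1,0,1,0](18)

Answer: 2 18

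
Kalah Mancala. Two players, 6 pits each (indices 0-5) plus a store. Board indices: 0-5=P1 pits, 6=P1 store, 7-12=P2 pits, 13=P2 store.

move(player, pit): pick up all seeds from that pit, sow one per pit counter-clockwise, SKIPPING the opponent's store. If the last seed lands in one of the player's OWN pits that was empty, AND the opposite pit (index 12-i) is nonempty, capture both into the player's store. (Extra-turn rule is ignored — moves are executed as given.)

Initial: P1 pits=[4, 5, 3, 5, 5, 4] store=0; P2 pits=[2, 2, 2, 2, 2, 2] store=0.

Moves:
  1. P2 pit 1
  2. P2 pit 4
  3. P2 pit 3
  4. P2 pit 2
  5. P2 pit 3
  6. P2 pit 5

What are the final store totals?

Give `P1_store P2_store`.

Answer: 0 3

Derivation:
Move 1: P2 pit1 -> P1=[4,5,3,5,5,4](0) P2=[2,0,3,3,2,2](0)
Move 2: P2 pit4 -> P1=[4,5,3,5,5,4](0) P2=[2,0,3,3,0,3](1)
Move 3: P2 pit3 -> P1=[4,5,3,5,5,4](0) P2=[2,0,3,0,1,4](2)
Move 4: P2 pit2 -> P1=[4,5,3,5,5,4](0) P2=[2,0,0,1,2,5](2)
Move 5: P2 pit3 -> P1=[4,5,3,5,5,4](0) P2=[2,0,0,0,3,5](2)
Move 6: P2 pit5 -> P1=[5,6,4,6,5,4](0) P2=[2,0,0,0,3,0](3)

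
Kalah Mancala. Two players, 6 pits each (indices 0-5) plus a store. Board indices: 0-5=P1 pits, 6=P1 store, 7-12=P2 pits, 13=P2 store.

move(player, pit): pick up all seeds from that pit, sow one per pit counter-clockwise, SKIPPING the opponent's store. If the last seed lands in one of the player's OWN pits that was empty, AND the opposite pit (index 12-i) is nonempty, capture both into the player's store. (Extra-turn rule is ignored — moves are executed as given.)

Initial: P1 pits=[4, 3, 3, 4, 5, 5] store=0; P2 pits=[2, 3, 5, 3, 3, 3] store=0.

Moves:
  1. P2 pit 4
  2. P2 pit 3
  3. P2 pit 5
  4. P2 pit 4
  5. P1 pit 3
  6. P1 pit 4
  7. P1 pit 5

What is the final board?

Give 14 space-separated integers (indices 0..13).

Move 1: P2 pit4 -> P1=[5,3,3,4,5,5](0) P2=[2,3,5,3,0,4](1)
Move 2: P2 pit3 -> P1=[5,3,3,4,5,5](0) P2=[2,3,5,0,1,5](2)
Move 3: P2 pit5 -> P1=[6,4,4,5,5,5](0) P2=[2,3,5,0,1,0](3)
Move 4: P2 pit4 -> P1=[0,4,4,5,5,5](0) P2=[2,3,5,0,0,0](10)
Move 5: P1 pit3 -> P1=[0,4,4,0,6,6](1) P2=[3,4,5,0,0,0](10)
Move 6: P1 pit4 -> P1=[0,4,4,0,0,7](2) P2=[4,5,6,1,0,0](10)
Move 7: P1 pit5 -> P1=[0,4,4,0,0,0](3) P2=[5,6,7,2,1,1](10)

Answer: 0 4 4 0 0 0 3 5 6 7 2 1 1 10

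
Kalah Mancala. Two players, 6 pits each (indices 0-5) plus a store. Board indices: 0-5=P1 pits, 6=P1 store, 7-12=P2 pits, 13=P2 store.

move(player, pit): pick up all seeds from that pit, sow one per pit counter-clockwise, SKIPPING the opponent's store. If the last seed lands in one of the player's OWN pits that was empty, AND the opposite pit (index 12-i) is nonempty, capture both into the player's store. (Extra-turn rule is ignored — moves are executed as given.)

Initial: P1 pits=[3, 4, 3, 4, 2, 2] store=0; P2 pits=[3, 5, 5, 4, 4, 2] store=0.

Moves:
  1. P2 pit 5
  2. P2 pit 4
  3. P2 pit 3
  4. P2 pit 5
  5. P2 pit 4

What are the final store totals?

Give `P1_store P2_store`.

Answer: 0 12

Derivation:
Move 1: P2 pit5 -> P1=[4,4,3,4,2,2](0) P2=[3,5,5,4,4,0](1)
Move 2: P2 pit4 -> P1=[5,5,3,4,2,2](0) P2=[3,5,5,4,0,1](2)
Move 3: P2 pit3 -> P1=[6,5,3,4,2,2](0) P2=[3,5,5,0,1,2](3)
Move 4: P2 pit5 -> P1=[7,5,3,4,2,2](0) P2=[3,5,5,0,1,0](4)
Move 5: P2 pit4 -> P1=[0,5,3,4,2,2](0) P2=[3,5,5,0,0,0](12)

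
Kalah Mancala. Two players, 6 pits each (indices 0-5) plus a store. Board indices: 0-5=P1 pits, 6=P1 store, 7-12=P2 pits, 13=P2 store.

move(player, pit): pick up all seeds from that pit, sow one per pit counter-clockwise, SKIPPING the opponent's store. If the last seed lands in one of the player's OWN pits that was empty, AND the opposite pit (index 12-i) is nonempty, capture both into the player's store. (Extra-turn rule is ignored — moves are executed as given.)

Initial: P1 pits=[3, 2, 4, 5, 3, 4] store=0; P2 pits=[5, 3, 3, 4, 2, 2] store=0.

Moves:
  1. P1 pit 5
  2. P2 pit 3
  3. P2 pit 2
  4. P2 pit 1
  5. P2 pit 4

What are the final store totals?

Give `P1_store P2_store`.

Move 1: P1 pit5 -> P1=[3,2,4,5,3,0](1) P2=[6,4,4,4,2,2](0)
Move 2: P2 pit3 -> P1=[4,2,4,5,3,0](1) P2=[6,4,4,0,3,3](1)
Move 3: P2 pit2 -> P1=[4,2,4,5,3,0](1) P2=[6,4,0,1,4,4](2)
Move 4: P2 pit1 -> P1=[4,2,4,5,3,0](1) P2=[6,0,1,2,5,5](2)
Move 5: P2 pit4 -> P1=[5,3,5,5,3,0](1) P2=[6,0,1,2,0,6](3)

Answer: 1 3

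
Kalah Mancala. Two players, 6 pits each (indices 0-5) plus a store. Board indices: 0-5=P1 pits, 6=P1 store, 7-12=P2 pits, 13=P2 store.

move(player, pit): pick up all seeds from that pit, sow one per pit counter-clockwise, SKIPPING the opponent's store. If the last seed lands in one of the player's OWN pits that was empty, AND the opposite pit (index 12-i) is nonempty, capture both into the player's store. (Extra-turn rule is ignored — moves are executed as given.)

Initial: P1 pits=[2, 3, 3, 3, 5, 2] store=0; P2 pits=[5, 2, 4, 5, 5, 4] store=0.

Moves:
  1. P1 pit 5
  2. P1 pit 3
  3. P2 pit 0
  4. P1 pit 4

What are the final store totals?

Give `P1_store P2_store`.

Move 1: P1 pit5 -> P1=[2,3,3,3,5,0](1) P2=[6,2,4,5,5,4](0)
Move 2: P1 pit3 -> P1=[2,3,3,0,6,1](2) P2=[6,2,4,5,5,4](0)
Move 3: P2 pit0 -> P1=[2,3,3,0,6,1](2) P2=[0,3,5,6,6,5](1)
Move 4: P1 pit4 -> P1=[2,3,3,0,0,2](3) P2=[1,4,6,7,6,5](1)

Answer: 3 1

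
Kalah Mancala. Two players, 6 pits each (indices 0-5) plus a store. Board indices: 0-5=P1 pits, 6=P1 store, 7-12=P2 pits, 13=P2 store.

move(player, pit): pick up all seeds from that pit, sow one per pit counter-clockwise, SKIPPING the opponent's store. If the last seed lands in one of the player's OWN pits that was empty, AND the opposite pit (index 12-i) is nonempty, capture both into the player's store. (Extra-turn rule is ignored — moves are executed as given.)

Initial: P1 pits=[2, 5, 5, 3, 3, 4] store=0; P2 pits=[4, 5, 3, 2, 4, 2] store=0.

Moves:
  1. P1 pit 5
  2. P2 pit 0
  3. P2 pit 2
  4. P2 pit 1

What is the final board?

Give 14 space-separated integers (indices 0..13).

Answer: 4 6 5 3 3 0 1 0 0 1 5 7 5 2

Derivation:
Move 1: P1 pit5 -> P1=[2,5,5,3,3,0](1) P2=[5,6,4,2,4,2](0)
Move 2: P2 pit0 -> P1=[2,5,5,3,3,0](1) P2=[0,7,5,3,5,3](0)
Move 3: P2 pit2 -> P1=[3,5,5,3,3,0](1) P2=[0,7,0,4,6,4](1)
Move 4: P2 pit1 -> P1=[4,6,5,3,3,0](1) P2=[0,0,1,5,7,5](2)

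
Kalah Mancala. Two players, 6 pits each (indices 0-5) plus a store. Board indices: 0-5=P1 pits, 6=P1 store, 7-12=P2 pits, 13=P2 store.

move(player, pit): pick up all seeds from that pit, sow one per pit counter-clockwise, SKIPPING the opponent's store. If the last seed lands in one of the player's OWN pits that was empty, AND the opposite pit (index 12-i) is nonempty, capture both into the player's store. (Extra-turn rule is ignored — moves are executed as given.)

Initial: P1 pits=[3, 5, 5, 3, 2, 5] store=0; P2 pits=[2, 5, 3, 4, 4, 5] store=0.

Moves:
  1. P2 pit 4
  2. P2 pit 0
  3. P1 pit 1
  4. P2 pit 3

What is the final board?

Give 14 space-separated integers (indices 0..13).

Answer: 5 0 6 4 3 6 1 1 6 4 0 1 7 2

Derivation:
Move 1: P2 pit4 -> P1=[4,6,5,3,2,5](0) P2=[2,5,3,4,0,6](1)
Move 2: P2 pit0 -> P1=[4,6,5,3,2,5](0) P2=[0,6,4,4,0,6](1)
Move 3: P1 pit1 -> P1=[4,0,6,4,3,6](1) P2=[1,6,4,4,0,6](1)
Move 4: P2 pit3 -> P1=[5,0,6,4,3,6](1) P2=[1,6,4,0,1,7](2)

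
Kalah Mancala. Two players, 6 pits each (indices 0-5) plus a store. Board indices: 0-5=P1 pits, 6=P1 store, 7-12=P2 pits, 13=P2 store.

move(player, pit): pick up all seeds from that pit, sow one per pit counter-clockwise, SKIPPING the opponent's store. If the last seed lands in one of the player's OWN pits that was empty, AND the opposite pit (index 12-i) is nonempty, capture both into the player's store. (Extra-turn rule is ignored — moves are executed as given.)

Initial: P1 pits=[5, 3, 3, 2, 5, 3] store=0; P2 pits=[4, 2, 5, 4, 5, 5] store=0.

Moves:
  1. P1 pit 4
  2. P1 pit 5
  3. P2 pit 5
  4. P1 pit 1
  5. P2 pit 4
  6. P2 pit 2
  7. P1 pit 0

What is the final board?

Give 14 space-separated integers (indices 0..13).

Move 1: P1 pit4 -> P1=[5,3,3,2,0,4](1) P2=[5,3,6,4,5,5](0)
Move 2: P1 pit5 -> P1=[5,3,3,2,0,0](2) P2=[6,4,7,4,5,5](0)
Move 3: P2 pit5 -> P1=[6,4,4,3,0,0](2) P2=[6,4,7,4,5,0](1)
Move 4: P1 pit1 -> P1=[6,0,5,4,1,0](9) P2=[0,4,7,4,5,0](1)
Move 5: P2 pit4 -> P1=[7,1,6,4,1,0](9) P2=[0,4,7,4,0,1](2)
Move 6: P2 pit2 -> P1=[8,2,7,4,1,0](9) P2=[0,4,0,5,1,2](3)
Move 7: P1 pit0 -> P1=[0,3,8,5,2,1](10) P2=[1,5,0,5,1,2](3)

Answer: 0 3 8 5 2 1 10 1 5 0 5 1 2 3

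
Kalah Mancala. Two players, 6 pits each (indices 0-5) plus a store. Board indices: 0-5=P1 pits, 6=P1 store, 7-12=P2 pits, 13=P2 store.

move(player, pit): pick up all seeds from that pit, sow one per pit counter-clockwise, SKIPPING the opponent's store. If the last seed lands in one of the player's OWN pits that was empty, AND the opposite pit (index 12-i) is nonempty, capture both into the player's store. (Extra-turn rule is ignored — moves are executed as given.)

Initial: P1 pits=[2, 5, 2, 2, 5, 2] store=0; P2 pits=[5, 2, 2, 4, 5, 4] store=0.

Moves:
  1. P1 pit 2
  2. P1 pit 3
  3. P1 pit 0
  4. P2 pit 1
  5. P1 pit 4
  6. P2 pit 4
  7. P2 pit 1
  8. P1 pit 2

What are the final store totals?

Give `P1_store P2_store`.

Move 1: P1 pit2 -> P1=[2,5,0,3,6,2](0) P2=[5,2,2,4,5,4](0)
Move 2: P1 pit3 -> P1=[2,5,0,0,7,3](1) P2=[5,2,2,4,5,4](0)
Move 3: P1 pit0 -> P1=[0,6,0,0,7,3](6) P2=[5,2,2,0,5,4](0)
Move 4: P2 pit1 -> P1=[0,6,0,0,7,3](6) P2=[5,0,3,1,5,4](0)
Move 5: P1 pit4 -> P1=[0,6,0,0,0,4](7) P2=[6,1,4,2,6,4](0)
Move 6: P2 pit4 -> P1=[1,7,1,1,0,4](7) P2=[6,1,4,2,0,5](1)
Move 7: P2 pit1 -> P1=[1,7,1,1,0,4](7) P2=[6,0,5,2,0,5](1)
Move 8: P1 pit2 -> P1=[1,7,0,2,0,4](7) P2=[6,0,5,2,0,5](1)

Answer: 7 1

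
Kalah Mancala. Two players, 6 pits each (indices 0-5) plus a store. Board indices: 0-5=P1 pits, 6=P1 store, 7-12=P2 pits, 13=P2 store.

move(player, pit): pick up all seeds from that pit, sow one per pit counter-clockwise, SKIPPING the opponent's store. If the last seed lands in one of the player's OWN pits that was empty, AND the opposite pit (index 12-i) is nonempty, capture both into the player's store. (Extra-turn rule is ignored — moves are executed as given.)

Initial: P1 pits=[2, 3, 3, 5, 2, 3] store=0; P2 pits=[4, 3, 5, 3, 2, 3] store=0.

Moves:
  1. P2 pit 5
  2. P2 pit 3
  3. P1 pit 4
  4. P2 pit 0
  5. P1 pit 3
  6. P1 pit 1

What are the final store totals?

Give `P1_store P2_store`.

Move 1: P2 pit5 -> P1=[3,4,3,5,2,3](0) P2=[4,3,5,3,2,0](1)
Move 2: P2 pit3 -> P1=[3,4,3,5,2,3](0) P2=[4,3,5,0,3,1](2)
Move 3: P1 pit4 -> P1=[3,4,3,5,0,4](1) P2=[4,3,5,0,3,1](2)
Move 4: P2 pit0 -> P1=[3,4,3,5,0,4](1) P2=[0,4,6,1,4,1](2)
Move 5: P1 pit3 -> P1=[3,4,3,0,1,5](2) P2=[1,5,6,1,4,1](2)
Move 6: P1 pit1 -> P1=[3,0,4,1,2,6](2) P2=[1,5,6,1,4,1](2)

Answer: 2 2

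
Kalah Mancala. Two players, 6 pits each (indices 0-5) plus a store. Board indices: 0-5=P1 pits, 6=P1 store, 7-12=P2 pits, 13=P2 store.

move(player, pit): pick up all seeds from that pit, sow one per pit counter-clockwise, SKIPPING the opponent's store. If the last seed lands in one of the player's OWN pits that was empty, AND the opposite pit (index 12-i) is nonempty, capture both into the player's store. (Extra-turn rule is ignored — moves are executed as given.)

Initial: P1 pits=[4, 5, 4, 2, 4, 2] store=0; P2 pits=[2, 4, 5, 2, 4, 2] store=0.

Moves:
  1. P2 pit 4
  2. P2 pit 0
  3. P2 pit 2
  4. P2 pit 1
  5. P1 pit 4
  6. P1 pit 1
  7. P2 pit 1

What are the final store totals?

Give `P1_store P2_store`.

Move 1: P2 pit4 -> P1=[5,6,4,2,4,2](0) P2=[2,4,5,2,0,3](1)
Move 2: P2 pit0 -> P1=[5,6,4,2,4,2](0) P2=[0,5,6,2,0,3](1)
Move 3: P2 pit2 -> P1=[6,7,4,2,4,2](0) P2=[0,5,0,3,1,4](2)
Move 4: P2 pit1 -> P1=[6,7,4,2,4,2](0) P2=[0,0,1,4,2,5](3)
Move 5: P1 pit4 -> P1=[6,7,4,2,0,3](1) P2=[1,1,1,4,2,5](3)
Move 6: P1 pit1 -> P1=[6,0,5,3,1,4](2) P2=[2,2,1,4,2,5](3)
Move 7: P2 pit1 -> P1=[6,0,5,3,1,4](2) P2=[2,0,2,5,2,5](3)

Answer: 2 3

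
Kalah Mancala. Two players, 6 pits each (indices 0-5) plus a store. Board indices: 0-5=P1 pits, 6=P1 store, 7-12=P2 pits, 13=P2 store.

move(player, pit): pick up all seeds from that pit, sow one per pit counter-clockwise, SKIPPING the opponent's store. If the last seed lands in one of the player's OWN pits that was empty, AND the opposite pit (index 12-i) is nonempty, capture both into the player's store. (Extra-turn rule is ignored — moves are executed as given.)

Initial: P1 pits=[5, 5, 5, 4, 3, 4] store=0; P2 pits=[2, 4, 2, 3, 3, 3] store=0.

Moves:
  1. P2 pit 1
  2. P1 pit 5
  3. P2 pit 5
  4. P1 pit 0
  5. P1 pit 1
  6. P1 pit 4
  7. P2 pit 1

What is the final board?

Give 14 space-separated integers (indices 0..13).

Answer: 0 0 8 6 0 3 4 5 0 6 5 5 0 1

Derivation:
Move 1: P2 pit1 -> P1=[5,5,5,4,3,4](0) P2=[2,0,3,4,4,4](0)
Move 2: P1 pit5 -> P1=[5,5,5,4,3,0](1) P2=[3,1,4,4,4,4](0)
Move 3: P2 pit5 -> P1=[6,6,6,4,3,0](1) P2=[3,1,4,4,4,0](1)
Move 4: P1 pit0 -> P1=[0,7,7,5,4,1](2) P2=[3,1,4,4,4,0](1)
Move 5: P1 pit1 -> P1=[0,0,8,6,5,2](3) P2=[4,2,4,4,4,0](1)
Move 6: P1 pit4 -> P1=[0,0,8,6,0,3](4) P2=[5,3,5,4,4,0](1)
Move 7: P2 pit1 -> P1=[0,0,8,6,0,3](4) P2=[5,0,6,5,5,0](1)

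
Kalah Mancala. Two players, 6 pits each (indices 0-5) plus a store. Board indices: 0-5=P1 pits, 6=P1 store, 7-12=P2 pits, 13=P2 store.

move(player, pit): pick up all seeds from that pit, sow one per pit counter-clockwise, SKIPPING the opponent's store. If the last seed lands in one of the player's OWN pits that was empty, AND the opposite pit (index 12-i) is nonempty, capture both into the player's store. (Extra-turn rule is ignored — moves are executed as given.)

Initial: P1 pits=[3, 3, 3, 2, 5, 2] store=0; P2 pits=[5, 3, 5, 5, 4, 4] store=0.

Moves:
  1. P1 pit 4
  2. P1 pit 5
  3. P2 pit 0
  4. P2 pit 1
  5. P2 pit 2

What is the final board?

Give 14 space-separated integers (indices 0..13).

Move 1: P1 pit4 -> P1=[3,3,3,2,0,3](1) P2=[6,4,6,5,4,4](0)
Move 2: P1 pit5 -> P1=[3,3,3,2,0,0](2) P2=[7,5,6,5,4,4](0)
Move 3: P2 pit0 -> P1=[4,3,3,2,0,0](2) P2=[0,6,7,6,5,5](1)
Move 4: P2 pit1 -> P1=[5,3,3,2,0,0](2) P2=[0,0,8,7,6,6](2)
Move 5: P2 pit2 -> P1=[6,4,4,3,0,0](2) P2=[0,0,0,8,7,7](3)

Answer: 6 4 4 3 0 0 2 0 0 0 8 7 7 3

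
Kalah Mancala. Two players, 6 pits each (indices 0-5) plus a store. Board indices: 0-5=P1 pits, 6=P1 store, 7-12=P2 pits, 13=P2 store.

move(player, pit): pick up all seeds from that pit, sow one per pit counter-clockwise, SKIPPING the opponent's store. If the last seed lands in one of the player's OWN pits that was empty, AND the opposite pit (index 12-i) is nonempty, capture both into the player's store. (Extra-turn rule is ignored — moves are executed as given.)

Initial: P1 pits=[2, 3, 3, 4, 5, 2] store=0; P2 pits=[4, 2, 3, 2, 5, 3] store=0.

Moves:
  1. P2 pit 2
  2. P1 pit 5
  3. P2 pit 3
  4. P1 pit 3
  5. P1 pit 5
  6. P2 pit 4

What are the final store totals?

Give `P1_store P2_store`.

Move 1: P2 pit2 -> P1=[2,3,3,4,5,2](0) P2=[4,2,0,3,6,4](0)
Move 2: P1 pit5 -> P1=[2,3,3,4,5,0](1) P2=[5,2,0,3,6,4](0)
Move 3: P2 pit3 -> P1=[2,3,3,4,5,0](1) P2=[5,2,0,0,7,5](1)
Move 4: P1 pit3 -> P1=[2,3,3,0,6,1](2) P2=[6,2,0,0,7,5](1)
Move 5: P1 pit5 -> P1=[2,3,3,0,6,0](3) P2=[6,2,0,0,7,5](1)
Move 6: P2 pit4 -> P1=[3,4,4,1,7,0](3) P2=[6,2,0,0,0,6](2)

Answer: 3 2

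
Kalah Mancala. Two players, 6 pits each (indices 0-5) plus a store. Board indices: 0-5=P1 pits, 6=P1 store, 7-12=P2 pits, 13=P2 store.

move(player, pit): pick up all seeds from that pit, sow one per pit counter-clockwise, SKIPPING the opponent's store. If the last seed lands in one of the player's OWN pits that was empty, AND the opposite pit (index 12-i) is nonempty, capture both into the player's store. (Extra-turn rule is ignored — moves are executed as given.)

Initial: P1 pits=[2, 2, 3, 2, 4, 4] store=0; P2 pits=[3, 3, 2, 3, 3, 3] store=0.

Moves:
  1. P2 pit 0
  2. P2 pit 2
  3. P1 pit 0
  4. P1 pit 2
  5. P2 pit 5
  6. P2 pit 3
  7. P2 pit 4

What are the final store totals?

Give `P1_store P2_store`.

Move 1: P2 pit0 -> P1=[2,2,3,2,4,4](0) P2=[0,4,3,4,3,3](0)
Move 2: P2 pit2 -> P1=[2,2,3,2,4,4](0) P2=[0,4,0,5,4,4](0)
Move 3: P1 pit0 -> P1=[0,3,4,2,4,4](0) P2=[0,4,0,5,4,4](0)
Move 4: P1 pit2 -> P1=[0,3,0,3,5,5](1) P2=[0,4,0,5,4,4](0)
Move 5: P2 pit5 -> P1=[1,4,1,3,5,5](1) P2=[0,4,0,5,4,0](1)
Move 6: P2 pit3 -> P1=[2,5,1,3,5,5](1) P2=[0,4,0,0,5,1](2)
Move 7: P2 pit4 -> P1=[3,6,2,3,5,5](1) P2=[0,4,0,0,0,2](3)

Answer: 1 3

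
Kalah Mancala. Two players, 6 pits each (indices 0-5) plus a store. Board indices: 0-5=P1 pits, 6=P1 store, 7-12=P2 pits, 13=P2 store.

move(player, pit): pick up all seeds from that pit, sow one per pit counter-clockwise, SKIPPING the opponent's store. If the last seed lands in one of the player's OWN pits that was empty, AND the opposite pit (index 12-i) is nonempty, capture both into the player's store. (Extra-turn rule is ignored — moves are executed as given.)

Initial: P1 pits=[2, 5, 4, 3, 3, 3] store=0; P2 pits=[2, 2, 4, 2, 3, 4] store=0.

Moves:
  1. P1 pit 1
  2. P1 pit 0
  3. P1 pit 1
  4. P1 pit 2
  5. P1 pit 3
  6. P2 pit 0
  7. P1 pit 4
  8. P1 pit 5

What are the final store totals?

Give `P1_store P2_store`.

Answer: 5 0

Derivation:
Move 1: P1 pit1 -> P1=[2,0,5,4,4,4](1) P2=[2,2,4,2,3,4](0)
Move 2: P1 pit0 -> P1=[0,1,6,4,4,4](1) P2=[2,2,4,2,3,4](0)
Move 3: P1 pit1 -> P1=[0,0,7,4,4,4](1) P2=[2,2,4,2,3,4](0)
Move 4: P1 pit2 -> P1=[0,0,0,5,5,5](2) P2=[3,3,5,2,3,4](0)
Move 5: P1 pit3 -> P1=[0,0,0,0,6,6](3) P2=[4,4,5,2,3,4](0)
Move 6: P2 pit0 -> P1=[0,0,0,0,6,6](3) P2=[0,5,6,3,4,4](0)
Move 7: P1 pit4 -> P1=[0,0,0,0,0,7](4) P2=[1,6,7,4,4,4](0)
Move 8: P1 pit5 -> P1=[0,0,0,0,0,0](5) P2=[2,7,8,5,5,5](0)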